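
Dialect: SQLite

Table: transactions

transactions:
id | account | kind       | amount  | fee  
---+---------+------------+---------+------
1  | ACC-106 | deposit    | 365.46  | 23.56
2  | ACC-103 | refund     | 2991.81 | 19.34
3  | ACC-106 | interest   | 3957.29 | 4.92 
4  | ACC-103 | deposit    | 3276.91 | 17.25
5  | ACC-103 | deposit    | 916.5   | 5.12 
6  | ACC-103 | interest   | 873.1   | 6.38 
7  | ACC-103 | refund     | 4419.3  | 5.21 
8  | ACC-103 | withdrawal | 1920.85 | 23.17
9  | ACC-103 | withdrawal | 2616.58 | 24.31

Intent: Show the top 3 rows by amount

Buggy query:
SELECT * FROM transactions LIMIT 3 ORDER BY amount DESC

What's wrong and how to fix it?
Bug: LIMIT must come after ORDER BY

Fix: Swap the clauses: ORDER BY first, then LIMIT

Corrected query:
SELECT * FROM transactions ORDER BY amount DESC LIMIT 3

Result:
id | account | kind     | amount  | fee  
---+---------+----------+---------+------
7  | ACC-103 | refund   | 4419.3  | 5.21 
3  | ACC-106 | interest | 3957.29 | 4.92 
4  | ACC-103 | deposit  | 3276.91 | 17.25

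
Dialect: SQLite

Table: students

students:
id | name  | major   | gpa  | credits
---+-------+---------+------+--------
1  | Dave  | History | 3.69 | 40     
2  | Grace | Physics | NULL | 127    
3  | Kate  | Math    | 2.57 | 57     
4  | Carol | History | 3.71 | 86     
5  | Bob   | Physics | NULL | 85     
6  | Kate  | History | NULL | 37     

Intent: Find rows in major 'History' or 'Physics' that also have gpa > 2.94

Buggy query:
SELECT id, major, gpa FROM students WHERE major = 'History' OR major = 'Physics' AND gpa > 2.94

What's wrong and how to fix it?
Bug: AND binds tighter than OR, so this parses as major = 'History' OR (major = 'Physics' AND gpa > 2.94)

Fix: Group the OR with parentheses (or use IN), then AND the threshold

Corrected query:
SELECT id, major, gpa FROM students WHERE (major = 'History' OR major = 'Physics') AND gpa > 2.94

Result:
id | major   | gpa 
---+---------+-----
1  | History | 3.69
4  | History | 3.71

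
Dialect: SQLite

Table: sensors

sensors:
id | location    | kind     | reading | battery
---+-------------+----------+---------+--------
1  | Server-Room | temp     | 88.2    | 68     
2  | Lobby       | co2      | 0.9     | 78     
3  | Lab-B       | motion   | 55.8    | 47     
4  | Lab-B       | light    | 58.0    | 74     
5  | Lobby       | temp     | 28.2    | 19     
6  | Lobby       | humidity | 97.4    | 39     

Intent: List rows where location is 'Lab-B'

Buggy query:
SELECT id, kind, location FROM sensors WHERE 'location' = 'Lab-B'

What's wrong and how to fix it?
Bug: Single quotes denote string literals in SQL; the column name is being compared as a constant string

Fix: Reference the column as location without single quotes

Corrected query:
SELECT id, kind, location FROM sensors WHERE location = 'Lab-B'

Result:
id | kind   | location
---+--------+---------
3  | motion | Lab-B   
4  | light  | Lab-B   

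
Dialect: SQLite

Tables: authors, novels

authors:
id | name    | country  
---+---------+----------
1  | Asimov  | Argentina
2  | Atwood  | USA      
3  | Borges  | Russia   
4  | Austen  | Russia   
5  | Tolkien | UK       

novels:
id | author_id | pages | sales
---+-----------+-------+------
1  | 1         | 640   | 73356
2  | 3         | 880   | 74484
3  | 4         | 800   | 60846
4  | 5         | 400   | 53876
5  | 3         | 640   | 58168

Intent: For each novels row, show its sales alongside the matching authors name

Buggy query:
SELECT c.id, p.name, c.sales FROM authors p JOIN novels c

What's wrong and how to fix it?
Bug: Missing join condition: each novels row is matched to all authors rows instead of just its own

Fix: Add ON c.author_id = p.id to the JOIN

Corrected query:
SELECT c.id, p.name, c.sales FROM authors p JOIN novels c ON c.author_id = p.id

Result:
id | name    | sales
---+---------+------
1  | Asimov  | 73356
2  | Borges  | 74484
3  | Austen  | 60846
4  | Tolkien | 53876
5  | Borges  | 58168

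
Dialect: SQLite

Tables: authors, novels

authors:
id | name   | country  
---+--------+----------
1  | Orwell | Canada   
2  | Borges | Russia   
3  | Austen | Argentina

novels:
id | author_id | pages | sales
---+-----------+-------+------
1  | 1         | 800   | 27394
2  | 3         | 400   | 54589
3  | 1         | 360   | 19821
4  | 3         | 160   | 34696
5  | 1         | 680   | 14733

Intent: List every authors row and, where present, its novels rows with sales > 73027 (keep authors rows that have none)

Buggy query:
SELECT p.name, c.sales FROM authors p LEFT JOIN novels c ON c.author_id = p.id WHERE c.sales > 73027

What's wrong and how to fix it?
Bug: Filtering c.sales in WHERE discards the NULL rows produced by LEFT JOIN, turning it into an inner join

Fix: Move the right-table condition into the ON clause so unmatched parents are kept

Corrected query:
SELECT p.name, c.sales FROM authors p LEFT JOIN novels c ON c.author_id = p.id AND c.sales > 73027

Result:
name   | sales
-------+------
Orwell | NULL 
Borges | NULL 
Austen | NULL 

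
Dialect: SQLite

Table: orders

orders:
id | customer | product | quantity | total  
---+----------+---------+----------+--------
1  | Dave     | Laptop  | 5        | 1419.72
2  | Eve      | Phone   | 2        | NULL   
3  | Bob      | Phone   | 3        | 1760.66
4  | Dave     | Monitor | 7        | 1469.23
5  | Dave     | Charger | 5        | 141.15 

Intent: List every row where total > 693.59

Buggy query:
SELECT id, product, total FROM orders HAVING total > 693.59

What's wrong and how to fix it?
Bug: This is a non-aggregate query (no GROUP BY, no aggregates), so in SQLite the HAVING clause is invalid here; a row-level condition belongs in WHERE

Fix: Use WHERE for row-level filtering

Corrected query:
SELECT id, product, total FROM orders WHERE total > 693.59

Result:
id | product | total  
---+---------+--------
1  | Laptop  | 1419.72
3  | Phone   | 1760.66
4  | Monitor | 1469.23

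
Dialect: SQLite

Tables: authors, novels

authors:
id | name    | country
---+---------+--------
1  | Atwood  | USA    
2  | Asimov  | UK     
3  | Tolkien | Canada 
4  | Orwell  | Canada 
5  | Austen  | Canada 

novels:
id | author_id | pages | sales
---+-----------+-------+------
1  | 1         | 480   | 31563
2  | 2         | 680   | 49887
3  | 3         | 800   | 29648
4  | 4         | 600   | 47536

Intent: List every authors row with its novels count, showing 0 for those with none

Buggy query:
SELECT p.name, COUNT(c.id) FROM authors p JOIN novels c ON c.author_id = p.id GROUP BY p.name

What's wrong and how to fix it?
Bug: An inner join excludes parents with zero children

Fix: Use LEFT JOIN so parents without children still appear (COUNT(c.id) gives 0)

Corrected query:
SELECT p.name, COUNT(c.id) FROM authors p LEFT JOIN novels c ON c.author_id = p.id GROUP BY p.name

Result:
name    | COUNT(c.id)
--------+------------
Asimov  | 1          
Atwood  | 1          
Austen  | 0          
Orwell  | 1          
Tolkien | 1          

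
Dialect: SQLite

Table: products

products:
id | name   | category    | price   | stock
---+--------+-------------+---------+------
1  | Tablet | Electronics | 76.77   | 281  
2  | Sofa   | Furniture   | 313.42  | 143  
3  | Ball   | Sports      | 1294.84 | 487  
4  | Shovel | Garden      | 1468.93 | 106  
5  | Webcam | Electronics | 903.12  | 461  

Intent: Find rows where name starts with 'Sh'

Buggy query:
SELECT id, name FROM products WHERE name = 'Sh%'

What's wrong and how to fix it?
Bug: Wildcards only work with LIKE; '=' treats '%' as a literal character

Fix: Replace '=' with LIKE so 'Sh%' is treated as a pattern

Corrected query:
SELECT id, name FROM products WHERE name LIKE 'Sh%'

Result:
id | name  
---+-------
4  | Shovel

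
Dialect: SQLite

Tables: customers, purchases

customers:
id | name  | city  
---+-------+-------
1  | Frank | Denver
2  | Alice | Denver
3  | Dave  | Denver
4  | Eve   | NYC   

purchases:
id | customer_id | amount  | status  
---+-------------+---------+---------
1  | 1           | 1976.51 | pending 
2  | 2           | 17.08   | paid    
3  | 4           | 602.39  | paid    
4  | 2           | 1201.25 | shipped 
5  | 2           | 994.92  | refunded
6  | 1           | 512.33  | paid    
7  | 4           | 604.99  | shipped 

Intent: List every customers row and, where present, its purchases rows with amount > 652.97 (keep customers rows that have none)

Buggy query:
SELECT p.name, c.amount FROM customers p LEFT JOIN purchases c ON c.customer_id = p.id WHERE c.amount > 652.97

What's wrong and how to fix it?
Bug: Filtering c.amount in WHERE discards the NULL rows produced by LEFT JOIN, turning it into an inner join

Fix: Move the right-table condition into the ON clause so unmatched parents are kept

Corrected query:
SELECT p.name, c.amount FROM customers p LEFT JOIN purchases c ON c.customer_id = p.id AND c.amount > 652.97

Result:
name  | amount 
------+--------
Frank | 1976.51
Alice | 994.92 
Alice | 1201.25
Dave  | NULL   
Eve   | NULL   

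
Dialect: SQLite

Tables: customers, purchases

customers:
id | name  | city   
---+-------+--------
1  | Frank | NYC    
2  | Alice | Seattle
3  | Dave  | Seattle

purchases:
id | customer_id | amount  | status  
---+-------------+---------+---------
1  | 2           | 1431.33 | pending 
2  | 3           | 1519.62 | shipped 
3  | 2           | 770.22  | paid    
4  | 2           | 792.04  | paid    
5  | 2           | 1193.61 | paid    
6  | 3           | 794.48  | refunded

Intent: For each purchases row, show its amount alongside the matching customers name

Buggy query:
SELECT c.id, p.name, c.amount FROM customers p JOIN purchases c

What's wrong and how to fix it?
Bug: JOIN with no ON clause produces a cartesian product; every purchases row pairs with every customers row

Fix: Add ON c.customer_id = p.id to the JOIN

Corrected query:
SELECT c.id, p.name, c.amount FROM customers p JOIN purchases c ON c.customer_id = p.id

Result:
id | name  | amount 
---+-------+--------
1  | Alice | 1431.33
2  | Dave  | 1519.62
3  | Alice | 770.22 
4  | Alice | 792.04 
5  | Alice | 1193.61
6  | Dave  | 794.48 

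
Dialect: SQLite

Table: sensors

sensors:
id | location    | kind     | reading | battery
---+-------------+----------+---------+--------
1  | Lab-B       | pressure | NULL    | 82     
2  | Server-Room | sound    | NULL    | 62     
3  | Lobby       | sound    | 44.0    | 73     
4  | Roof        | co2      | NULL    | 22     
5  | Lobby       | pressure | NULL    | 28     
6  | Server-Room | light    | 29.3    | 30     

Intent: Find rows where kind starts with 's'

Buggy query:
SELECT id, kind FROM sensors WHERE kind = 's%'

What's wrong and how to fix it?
Bug: Wildcards only work with LIKE; '=' treats '%' as a literal character

Fix: Replace '=' with LIKE so 's%' is treated as a pattern

Corrected query:
SELECT id, kind FROM sensors WHERE kind LIKE 's%'

Result:
id | kind 
---+------
2  | sound
3  | sound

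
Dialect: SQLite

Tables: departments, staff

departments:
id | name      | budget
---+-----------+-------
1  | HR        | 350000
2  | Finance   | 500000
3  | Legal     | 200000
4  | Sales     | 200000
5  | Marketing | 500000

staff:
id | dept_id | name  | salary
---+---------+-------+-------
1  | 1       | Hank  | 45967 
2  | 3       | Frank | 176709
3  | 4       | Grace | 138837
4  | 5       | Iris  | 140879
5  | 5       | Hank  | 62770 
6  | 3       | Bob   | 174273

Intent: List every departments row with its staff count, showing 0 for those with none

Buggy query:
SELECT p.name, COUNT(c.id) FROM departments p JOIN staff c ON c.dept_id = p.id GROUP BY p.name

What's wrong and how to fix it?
Bug: INNER JOIN drops departments rows that have no matching staff rows

Fix: Switch to LEFT JOIN to retain unmatched parent rows

Corrected query:
SELECT p.name, COUNT(c.id) FROM departments p LEFT JOIN staff c ON c.dept_id = p.id GROUP BY p.name

Result:
name      | COUNT(c.id)
----------+------------
Finance   | 0          
HR        | 1          
Legal     | 2          
Marketing | 2          
Sales     | 1          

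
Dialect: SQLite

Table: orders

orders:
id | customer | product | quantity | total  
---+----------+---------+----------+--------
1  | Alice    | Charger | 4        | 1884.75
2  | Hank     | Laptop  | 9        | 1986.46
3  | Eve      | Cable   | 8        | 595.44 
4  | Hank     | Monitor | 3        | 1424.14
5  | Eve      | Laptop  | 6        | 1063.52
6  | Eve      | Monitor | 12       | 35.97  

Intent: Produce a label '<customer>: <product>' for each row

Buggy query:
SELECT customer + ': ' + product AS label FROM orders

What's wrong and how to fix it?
Bug: '+' is numeric addition; on text columns SQLite converts them to 0 instead of concatenating

Fix: Replace + with || to concatenate text

Corrected query:
SELECT customer || ': ' || product AS label FROM orders

Result:
label         
--------------
Alice: Charger
Hank: Laptop  
Eve: Cable    
Hank: Monitor 
Eve: Laptop   
Eve: Monitor  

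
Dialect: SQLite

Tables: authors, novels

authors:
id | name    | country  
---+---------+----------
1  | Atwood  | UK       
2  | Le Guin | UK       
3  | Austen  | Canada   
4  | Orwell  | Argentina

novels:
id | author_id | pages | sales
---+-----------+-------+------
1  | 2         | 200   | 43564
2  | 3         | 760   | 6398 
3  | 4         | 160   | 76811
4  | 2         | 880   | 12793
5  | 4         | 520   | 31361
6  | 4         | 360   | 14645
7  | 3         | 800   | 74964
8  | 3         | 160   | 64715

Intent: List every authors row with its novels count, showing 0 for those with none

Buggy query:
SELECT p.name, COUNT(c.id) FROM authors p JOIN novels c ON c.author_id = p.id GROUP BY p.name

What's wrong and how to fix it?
Bug: INNER JOIN drops authors rows that have no matching novels rows

Fix: Switch to LEFT JOIN to retain unmatched parent rows

Corrected query:
SELECT p.name, COUNT(c.id) FROM authors p LEFT JOIN novels c ON c.author_id = p.id GROUP BY p.name

Result:
name    | COUNT(c.id)
--------+------------
Atwood  | 0          
Austen  | 3          
Le Guin | 2          
Orwell  | 3          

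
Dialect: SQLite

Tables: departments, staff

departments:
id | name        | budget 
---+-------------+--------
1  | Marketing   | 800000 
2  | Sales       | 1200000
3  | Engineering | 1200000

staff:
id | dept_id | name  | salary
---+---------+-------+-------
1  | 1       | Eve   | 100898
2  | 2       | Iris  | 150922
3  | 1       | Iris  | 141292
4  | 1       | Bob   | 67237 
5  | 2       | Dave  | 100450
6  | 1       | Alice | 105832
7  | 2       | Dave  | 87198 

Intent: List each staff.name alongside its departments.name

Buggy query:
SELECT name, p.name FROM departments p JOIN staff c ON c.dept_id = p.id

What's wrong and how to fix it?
Bug: Both tables have a 'name' column; the unqualified reference is ambiguous

Fix: Qualify the column with its table alias (c.name)

Corrected query:
SELECT c.name, p.name FROM departments p JOIN staff c ON c.dept_id = p.id

Result:
name  | name     
------+----------
Eve   | Marketing
Iris  | Sales    
Iris  | Marketing
Bob   | Marketing
Dave  | Sales    
Alice | Marketing
Dave  | Sales    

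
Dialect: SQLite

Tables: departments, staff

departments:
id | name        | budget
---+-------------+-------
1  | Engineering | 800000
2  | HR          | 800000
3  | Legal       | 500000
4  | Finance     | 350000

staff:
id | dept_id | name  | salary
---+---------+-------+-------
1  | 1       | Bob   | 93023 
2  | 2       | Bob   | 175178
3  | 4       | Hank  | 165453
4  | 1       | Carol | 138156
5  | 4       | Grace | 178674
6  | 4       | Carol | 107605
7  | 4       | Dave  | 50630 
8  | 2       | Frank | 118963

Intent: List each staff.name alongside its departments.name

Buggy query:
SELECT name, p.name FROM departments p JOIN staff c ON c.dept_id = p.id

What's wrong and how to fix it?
Bug: Both tables have a 'name' column; the unqualified reference is ambiguous

Fix: Prefix ambiguous columns with the table alias

Corrected query:
SELECT c.name, p.name FROM departments p JOIN staff c ON c.dept_id = p.id

Result:
name  | name       
------+------------
Bob   | Engineering
Bob   | HR         
Hank  | Finance    
Carol | Engineering
Grace | Finance    
Carol | Finance    
Dave  | Finance    
Frank | HR         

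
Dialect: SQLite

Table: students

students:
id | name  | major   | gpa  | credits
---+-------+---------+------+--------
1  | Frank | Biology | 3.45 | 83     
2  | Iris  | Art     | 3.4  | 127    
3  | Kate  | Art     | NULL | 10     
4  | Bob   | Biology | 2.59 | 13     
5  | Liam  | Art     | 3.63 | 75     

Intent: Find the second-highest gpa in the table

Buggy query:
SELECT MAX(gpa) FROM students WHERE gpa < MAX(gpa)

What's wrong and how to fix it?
Bug: The inner MAX is an aggregate inside WHERE, which is not allowed

Fix: Put the inner MAX in a scalar subquery

Corrected query:
SELECT MAX(gpa) FROM students WHERE gpa < (SELECT MAX(gpa) FROM students)

Result:
MAX(gpa)
--------
3.45    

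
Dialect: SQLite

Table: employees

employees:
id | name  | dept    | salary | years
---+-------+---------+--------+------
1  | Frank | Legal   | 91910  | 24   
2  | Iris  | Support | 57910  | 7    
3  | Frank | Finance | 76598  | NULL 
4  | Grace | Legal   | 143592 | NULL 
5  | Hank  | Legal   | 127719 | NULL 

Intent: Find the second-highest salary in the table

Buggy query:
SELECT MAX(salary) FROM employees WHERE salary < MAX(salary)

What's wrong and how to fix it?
Bug: MAX(salary) on the right of the comparison is an aggregate-in-WHERE error

Fix: Put the inner MAX in a scalar subquery

Corrected query:
SELECT MAX(salary) FROM employees WHERE salary < (SELECT MAX(salary) FROM employees)

Result:
MAX(salary)
-----------
127719     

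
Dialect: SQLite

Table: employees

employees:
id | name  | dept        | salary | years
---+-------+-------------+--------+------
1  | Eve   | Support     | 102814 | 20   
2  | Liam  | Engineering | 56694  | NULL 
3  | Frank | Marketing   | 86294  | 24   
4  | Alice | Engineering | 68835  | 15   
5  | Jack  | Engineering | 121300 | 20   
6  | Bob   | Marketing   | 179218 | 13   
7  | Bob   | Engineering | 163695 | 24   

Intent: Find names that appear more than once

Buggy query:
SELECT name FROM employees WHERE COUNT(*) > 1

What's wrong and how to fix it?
Bug: WHERE can't reference COUNT(*); aggregates are computed after WHERE

Fix: GROUP BY name, then filter groups with HAVING COUNT(*) > 1

Corrected query:
SELECT name FROM employees GROUP BY name HAVING COUNT(*) > 1

Result:
name
----
Bob 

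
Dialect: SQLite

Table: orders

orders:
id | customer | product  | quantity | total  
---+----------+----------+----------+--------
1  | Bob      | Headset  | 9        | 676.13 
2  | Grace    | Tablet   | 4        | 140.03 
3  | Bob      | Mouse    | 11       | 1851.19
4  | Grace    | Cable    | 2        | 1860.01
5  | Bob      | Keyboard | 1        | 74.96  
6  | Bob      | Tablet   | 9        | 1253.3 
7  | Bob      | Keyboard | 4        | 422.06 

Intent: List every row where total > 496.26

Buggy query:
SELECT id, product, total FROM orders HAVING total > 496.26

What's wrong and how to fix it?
Bug: This is a non-aggregate query (no GROUP BY, no aggregates), so in SQLite the HAVING clause is invalid here; a row-level condition belongs in WHERE

Fix: Use WHERE for row-level filtering

Corrected query:
SELECT id, product, total FROM orders WHERE total > 496.26

Result:
id | product | total  
---+---------+--------
1  | Headset | 676.13 
3  | Mouse   | 1851.19
4  | Cable   | 1860.01
6  | Tablet  | 1253.3 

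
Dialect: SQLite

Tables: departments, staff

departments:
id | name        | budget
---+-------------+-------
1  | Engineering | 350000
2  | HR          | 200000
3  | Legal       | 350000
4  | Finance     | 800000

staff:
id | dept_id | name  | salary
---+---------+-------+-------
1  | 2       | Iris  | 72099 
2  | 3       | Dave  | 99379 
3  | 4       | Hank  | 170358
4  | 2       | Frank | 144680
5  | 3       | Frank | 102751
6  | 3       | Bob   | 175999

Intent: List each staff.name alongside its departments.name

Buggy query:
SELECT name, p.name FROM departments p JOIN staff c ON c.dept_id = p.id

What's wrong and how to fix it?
Bug: Both tables have a 'name' column; the unqualified reference is ambiguous

Fix: Prefix ambiguous columns with the table alias

Corrected query:
SELECT c.name, p.name FROM departments p JOIN staff c ON c.dept_id = p.id

Result:
name  | name   
------+--------
Iris  | HR     
Dave  | Legal  
Hank  | Finance
Frank | HR     
Frank | Legal  
Bob   | Legal  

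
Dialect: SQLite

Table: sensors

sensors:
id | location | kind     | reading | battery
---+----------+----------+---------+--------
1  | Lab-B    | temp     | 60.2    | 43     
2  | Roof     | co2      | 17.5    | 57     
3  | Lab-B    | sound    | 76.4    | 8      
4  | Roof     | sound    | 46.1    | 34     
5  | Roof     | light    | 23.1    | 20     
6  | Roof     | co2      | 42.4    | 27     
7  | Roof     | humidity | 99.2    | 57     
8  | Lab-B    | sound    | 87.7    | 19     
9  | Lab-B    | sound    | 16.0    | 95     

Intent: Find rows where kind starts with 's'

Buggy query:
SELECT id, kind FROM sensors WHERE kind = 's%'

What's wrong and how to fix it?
Bug: '=' compares the literal string including the % character; pattern matching needs LIKE

Fix: Use LIKE for wildcard pattern matching

Corrected query:
SELECT id, kind FROM sensors WHERE kind LIKE 's%'

Result:
id | kind 
---+------
3  | sound
4  | sound
8  | sound
9  | sound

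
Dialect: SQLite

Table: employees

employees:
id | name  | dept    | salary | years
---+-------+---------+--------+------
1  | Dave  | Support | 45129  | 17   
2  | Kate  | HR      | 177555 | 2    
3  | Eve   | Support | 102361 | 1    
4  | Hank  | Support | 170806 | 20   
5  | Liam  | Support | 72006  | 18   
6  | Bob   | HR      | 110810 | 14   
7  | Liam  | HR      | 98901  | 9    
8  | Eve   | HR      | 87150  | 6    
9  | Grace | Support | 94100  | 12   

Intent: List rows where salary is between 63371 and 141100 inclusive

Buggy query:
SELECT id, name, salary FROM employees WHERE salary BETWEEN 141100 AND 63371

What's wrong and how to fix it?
Bug: The bounds are reversed; BETWEEN a AND b requires a <= b to match anything

Fix: Write BETWEEN 63371 AND 141100

Corrected query:
SELECT id, name, salary FROM employees WHERE salary BETWEEN 63371 AND 141100

Result:
id | name  | salary
---+-------+-------
3  | Eve   | 102361
5  | Liam  | 72006 
6  | Bob   | 110810
7  | Liam  | 98901 
8  | Eve   | 87150 
9  | Grace | 94100 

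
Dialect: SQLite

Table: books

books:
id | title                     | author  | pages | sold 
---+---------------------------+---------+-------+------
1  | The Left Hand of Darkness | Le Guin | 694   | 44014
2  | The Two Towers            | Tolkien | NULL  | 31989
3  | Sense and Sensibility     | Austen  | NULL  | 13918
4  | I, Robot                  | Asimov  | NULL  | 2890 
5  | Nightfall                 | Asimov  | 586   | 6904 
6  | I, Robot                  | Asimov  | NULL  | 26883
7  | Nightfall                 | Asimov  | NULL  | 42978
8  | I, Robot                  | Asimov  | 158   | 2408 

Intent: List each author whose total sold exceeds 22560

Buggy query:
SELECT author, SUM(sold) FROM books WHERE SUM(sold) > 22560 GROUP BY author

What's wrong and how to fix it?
Bug: WHERE runs before GROUP BY, so aggregates aren't available there

Fix: Move the aggregate condition to a HAVING clause

Corrected query:
SELECT author, SUM(sold) FROM books GROUP BY author HAVING SUM(sold) > 22560

Result:
author  | SUM(sold)
--------+----------
Asimov  | 82063    
Le Guin | 44014    
Tolkien | 31989    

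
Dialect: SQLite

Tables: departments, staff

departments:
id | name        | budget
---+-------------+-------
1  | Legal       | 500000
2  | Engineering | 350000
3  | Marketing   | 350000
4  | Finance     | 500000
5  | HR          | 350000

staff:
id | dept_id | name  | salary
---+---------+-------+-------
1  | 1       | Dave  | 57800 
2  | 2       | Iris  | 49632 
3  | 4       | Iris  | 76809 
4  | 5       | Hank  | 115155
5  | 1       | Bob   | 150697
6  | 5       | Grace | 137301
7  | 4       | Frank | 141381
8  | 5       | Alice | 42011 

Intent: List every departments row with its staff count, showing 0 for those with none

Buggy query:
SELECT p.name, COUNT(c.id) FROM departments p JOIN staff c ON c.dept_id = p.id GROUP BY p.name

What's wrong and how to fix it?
Bug: INNER JOIN drops departments rows that have no matching staff rows

Fix: Switch to LEFT JOIN to retain unmatched parent rows

Corrected query:
SELECT p.name, COUNT(c.id) FROM departments p LEFT JOIN staff c ON c.dept_id = p.id GROUP BY p.name

Result:
name        | COUNT(c.id)
------------+------------
Engineering | 1          
Finance     | 2          
HR          | 3          
Legal       | 2          
Marketing   | 0          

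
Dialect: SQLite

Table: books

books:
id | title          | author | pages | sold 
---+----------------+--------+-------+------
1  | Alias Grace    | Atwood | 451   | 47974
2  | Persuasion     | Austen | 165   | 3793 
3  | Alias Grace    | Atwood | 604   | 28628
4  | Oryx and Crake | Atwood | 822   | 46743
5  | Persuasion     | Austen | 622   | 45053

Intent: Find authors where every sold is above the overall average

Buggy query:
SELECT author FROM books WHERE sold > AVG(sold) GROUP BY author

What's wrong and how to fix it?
Bug: WHERE evaluates per row before aggregation, so AVG() is unavailable

Fix: Compute the overall average in a scalar subquery and compare each group's MIN against it in HAVING

Corrected query:
SELECT author FROM books GROUP BY author HAVING MIN(sold) > (SELECT AVG(sold) FROM books)

Result:
(no rows)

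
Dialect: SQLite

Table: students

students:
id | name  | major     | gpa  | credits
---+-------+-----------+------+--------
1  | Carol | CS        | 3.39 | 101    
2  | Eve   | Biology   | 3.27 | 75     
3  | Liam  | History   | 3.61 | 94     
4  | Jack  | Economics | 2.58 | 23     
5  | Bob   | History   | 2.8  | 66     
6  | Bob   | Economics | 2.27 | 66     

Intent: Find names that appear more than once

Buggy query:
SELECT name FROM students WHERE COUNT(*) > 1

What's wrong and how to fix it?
Bug: WHERE can't reference COUNT(*); aggregates are computed after WHERE

Fix: Group first, then use HAVING for the count condition

Corrected query:
SELECT name FROM students GROUP BY name HAVING COUNT(*) > 1

Result:
name
----
Bob 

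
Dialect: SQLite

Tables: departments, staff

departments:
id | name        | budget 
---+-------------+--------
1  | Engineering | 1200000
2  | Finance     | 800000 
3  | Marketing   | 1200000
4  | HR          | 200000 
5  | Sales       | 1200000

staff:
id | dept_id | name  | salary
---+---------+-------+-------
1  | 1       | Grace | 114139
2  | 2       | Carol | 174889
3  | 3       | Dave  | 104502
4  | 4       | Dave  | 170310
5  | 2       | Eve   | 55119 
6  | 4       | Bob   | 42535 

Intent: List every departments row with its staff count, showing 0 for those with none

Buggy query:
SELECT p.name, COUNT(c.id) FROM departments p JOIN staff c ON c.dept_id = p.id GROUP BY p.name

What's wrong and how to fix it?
Bug: An inner join excludes parents with zero children

Fix: Switch to LEFT JOIN to retain unmatched parent rows

Corrected query:
SELECT p.name, COUNT(c.id) FROM departments p LEFT JOIN staff c ON c.dept_id = p.id GROUP BY p.name

Result:
name        | COUNT(c.id)
------------+------------
Engineering | 1          
Finance     | 2          
HR          | 2          
Marketing   | 1          
Sales       | 0          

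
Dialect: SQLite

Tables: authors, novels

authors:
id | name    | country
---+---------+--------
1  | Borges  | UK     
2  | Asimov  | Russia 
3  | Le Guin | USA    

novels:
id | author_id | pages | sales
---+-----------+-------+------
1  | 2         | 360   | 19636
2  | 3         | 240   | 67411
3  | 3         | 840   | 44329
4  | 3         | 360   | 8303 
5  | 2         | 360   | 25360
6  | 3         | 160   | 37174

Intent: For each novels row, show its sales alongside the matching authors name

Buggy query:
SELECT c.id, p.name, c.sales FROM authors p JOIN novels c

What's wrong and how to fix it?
Bug: JOIN with no ON clause produces a cartesian product; every novels row pairs with every authors row

Fix: Add ON c.author_id = p.id to the JOIN

Corrected query:
SELECT c.id, p.name, c.sales FROM authors p JOIN novels c ON c.author_id = p.id

Result:
id | name    | sales
---+---------+------
1  | Asimov  | 19636
2  | Le Guin | 67411
3  | Le Guin | 44329
4  | Le Guin | 8303 
5  | Asimov  | 25360
6  | Le Guin | 37174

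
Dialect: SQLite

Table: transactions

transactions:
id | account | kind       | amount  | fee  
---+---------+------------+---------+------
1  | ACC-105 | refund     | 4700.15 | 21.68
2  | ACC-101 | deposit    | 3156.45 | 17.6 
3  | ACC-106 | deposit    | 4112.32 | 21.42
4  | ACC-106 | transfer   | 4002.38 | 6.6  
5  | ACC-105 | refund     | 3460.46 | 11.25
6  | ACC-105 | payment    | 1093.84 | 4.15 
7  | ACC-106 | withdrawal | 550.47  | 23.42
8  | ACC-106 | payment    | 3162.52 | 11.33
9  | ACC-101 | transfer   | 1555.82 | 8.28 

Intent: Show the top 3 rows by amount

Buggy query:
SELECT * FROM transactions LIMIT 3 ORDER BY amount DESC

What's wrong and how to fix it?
Bug: LIMIT must come after ORDER BY

Fix: Sort with ORDER BY, then apply LIMIT

Corrected query:
SELECT * FROM transactions ORDER BY amount DESC LIMIT 3

Result:
id | account | kind     | amount  | fee  
---+---------+----------+---------+------
1  | ACC-105 | refund   | 4700.15 | 21.68
3  | ACC-106 | deposit  | 4112.32 | 21.42
4  | ACC-106 | transfer | 4002.38 | 6.6  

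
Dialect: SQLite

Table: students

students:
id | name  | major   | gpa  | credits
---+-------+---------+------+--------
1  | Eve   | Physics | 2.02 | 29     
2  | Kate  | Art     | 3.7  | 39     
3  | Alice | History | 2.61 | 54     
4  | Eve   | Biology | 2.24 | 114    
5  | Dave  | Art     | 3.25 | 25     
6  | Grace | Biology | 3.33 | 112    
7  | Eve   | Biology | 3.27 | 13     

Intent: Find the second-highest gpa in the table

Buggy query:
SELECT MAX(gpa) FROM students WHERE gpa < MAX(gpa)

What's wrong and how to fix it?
Bug: MAX(gpa) on the right of the comparison is an aggregate-in-WHERE error

Fix: Put the inner MAX in a scalar subquery

Corrected query:
SELECT MAX(gpa) FROM students WHERE gpa < (SELECT MAX(gpa) FROM students)

Result:
MAX(gpa)
--------
3.33    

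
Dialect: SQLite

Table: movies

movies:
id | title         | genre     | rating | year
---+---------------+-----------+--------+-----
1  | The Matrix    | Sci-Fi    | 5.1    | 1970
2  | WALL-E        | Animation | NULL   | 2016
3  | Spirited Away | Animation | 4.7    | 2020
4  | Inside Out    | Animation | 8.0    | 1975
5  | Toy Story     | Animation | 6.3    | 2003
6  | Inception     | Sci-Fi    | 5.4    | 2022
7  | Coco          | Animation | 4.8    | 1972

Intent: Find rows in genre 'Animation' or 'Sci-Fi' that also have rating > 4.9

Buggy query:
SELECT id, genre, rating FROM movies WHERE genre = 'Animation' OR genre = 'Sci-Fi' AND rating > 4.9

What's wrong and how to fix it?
Bug: AND binds tighter than OR, so this parses as genre = 'Animation' OR (genre = 'Sci-Fi' AND rating > 4.9)

Fix: Add parentheses around the OR so the AND applies to both alternatives

Corrected query:
SELECT id, genre, rating FROM movies WHERE (genre = 'Animation' OR genre = 'Sci-Fi') AND rating > 4.9

Result:
id | genre     | rating
---+-----------+-------
1  | Sci-Fi    | 5.1   
4  | Animation | 8     
5  | Animation | 6.3   
6  | Sci-Fi    | 5.4   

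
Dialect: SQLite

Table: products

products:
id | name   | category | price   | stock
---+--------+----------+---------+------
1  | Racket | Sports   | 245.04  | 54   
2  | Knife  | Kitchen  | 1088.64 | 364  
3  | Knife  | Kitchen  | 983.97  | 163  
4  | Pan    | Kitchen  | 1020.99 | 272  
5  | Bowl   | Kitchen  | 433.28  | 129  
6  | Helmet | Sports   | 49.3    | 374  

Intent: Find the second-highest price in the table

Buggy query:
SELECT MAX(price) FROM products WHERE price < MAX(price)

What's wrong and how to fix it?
Bug: The inner MAX is an aggregate inside WHERE, which is not allowed

Fix: Put the inner MAX in a scalar subquery

Corrected query:
SELECT MAX(price) FROM products WHERE price < (SELECT MAX(price) FROM products)

Result:
MAX(price)
----------
1020.99   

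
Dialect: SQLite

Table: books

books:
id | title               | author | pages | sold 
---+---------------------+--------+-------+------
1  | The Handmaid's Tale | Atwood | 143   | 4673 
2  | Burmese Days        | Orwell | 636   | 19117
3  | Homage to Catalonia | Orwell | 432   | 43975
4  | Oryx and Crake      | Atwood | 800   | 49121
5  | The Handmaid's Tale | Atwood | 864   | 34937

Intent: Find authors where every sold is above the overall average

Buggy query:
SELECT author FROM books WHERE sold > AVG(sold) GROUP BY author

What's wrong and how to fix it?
Bug: WHERE evaluates per row before aggregation, so AVG() is unavailable

Fix: Compute the overall average in a scalar subquery and compare each group's MIN against it in HAVING

Corrected query:
SELECT author FROM books GROUP BY author HAVING MIN(sold) > (SELECT AVG(sold) FROM books)

Result:
(no rows)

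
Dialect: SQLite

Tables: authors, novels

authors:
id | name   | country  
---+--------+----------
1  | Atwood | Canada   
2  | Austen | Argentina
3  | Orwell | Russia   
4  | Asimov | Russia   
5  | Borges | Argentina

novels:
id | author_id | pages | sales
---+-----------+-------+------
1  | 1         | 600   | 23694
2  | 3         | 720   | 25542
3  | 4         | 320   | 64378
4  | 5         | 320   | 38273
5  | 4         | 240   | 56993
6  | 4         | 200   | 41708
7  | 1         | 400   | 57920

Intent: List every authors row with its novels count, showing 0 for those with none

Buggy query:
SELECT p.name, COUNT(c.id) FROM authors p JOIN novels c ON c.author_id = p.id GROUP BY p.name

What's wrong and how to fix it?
Bug: INNER JOIN drops authors rows that have no matching novels rows

Fix: Switch to LEFT JOIN to retain unmatched parent rows

Corrected query:
SELECT p.name, COUNT(c.id) FROM authors p LEFT JOIN novels c ON c.author_id = p.id GROUP BY p.name

Result:
name   | COUNT(c.id)
-------+------------
Asimov | 3          
Atwood | 2          
Austen | 0          
Borges | 1          
Orwell | 1          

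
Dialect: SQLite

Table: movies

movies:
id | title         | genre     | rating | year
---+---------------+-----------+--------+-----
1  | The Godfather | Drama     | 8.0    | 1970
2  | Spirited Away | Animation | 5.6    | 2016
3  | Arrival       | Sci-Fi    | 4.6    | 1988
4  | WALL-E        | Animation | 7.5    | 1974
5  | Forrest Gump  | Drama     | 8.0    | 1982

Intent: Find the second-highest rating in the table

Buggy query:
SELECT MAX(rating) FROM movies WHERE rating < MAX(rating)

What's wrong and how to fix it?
Bug: MAX(rating) on the right of the comparison is an aggregate-in-WHERE error

Fix: Compute the overall MAX in a subquery, then take MAX of rows below it

Corrected query:
SELECT MAX(rating) FROM movies WHERE rating < (SELECT MAX(rating) FROM movies)

Result:
MAX(rating)
-----------
7.5        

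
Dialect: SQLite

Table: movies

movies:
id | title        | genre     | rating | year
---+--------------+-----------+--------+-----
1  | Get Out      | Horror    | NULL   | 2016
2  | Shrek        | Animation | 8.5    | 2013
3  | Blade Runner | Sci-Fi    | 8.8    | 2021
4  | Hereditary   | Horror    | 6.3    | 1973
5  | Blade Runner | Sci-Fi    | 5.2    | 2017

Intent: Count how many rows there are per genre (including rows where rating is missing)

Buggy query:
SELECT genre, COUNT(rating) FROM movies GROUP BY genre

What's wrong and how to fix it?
Bug: COUNT(column) counts non-NULL values only; rows with NULL rating aren't counted

Fix: Replace COUNT(rating) with COUNT(*)

Corrected query:
SELECT genre, COUNT(*) FROM movies GROUP BY genre

Result:
genre     | COUNT(*)
----------+---------
Animation | 1       
Horror    | 2       
Sci-Fi    | 2       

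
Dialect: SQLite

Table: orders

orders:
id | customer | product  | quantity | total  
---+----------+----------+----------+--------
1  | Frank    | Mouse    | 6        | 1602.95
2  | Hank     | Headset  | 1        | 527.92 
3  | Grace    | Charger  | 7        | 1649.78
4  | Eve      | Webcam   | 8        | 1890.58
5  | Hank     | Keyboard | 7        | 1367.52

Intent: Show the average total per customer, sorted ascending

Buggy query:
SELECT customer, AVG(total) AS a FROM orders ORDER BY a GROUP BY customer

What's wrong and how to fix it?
Bug: GROUP BY must precede ORDER BY

Fix: Reorder: SELECT … FROM … GROUP BY … ORDER BY …

Corrected query:
SELECT customer, AVG(total) AS a FROM orders GROUP BY customer ORDER BY a

Result:
customer | a      
---------+--------
Hank     | 947.72 
Frank    | 1602.95
Grace    | 1649.78
Eve      | 1890.58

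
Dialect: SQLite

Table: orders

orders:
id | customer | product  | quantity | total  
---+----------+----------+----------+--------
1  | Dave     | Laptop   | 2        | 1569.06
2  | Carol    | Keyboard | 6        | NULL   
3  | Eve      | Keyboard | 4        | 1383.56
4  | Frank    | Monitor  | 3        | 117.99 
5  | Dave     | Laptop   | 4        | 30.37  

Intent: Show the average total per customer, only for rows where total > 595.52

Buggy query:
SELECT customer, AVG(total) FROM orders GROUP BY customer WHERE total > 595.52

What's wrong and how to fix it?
Bug: Row-level WHERE must come before GROUP BY in the clause order

Fix: Place WHERE between FROM and GROUP BY

Corrected query:
SELECT customer, AVG(total) FROM orders WHERE total > 595.52 GROUP BY customer

Result:
customer | AVG(total)
---------+-----------
Dave     | 1569.06   
Eve      | 1383.56   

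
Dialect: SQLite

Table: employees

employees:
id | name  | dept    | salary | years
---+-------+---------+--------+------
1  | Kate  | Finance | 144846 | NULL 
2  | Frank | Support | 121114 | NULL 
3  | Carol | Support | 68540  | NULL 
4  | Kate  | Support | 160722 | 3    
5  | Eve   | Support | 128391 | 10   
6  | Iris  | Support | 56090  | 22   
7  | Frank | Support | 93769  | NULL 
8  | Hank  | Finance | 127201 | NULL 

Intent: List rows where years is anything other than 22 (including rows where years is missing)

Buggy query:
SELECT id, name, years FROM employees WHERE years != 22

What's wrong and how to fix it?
Bug: 'years != 22' is unknown when years is NULL, so NULL rows are silently excluded

Fix: Handle NULL separately with IS NULL alongside the inequality

Corrected query:
SELECT id, name, years FROM employees WHERE years != 22 OR years IS NULL

Result:
id | name  | years
---+-------+------
1  | Kate  | NULL 
2  | Frank | NULL 
3  | Carol | NULL 
4  | Kate  | 3    
5  | Eve   | 10   
7  | Frank | NULL 
8  | Hank  | NULL 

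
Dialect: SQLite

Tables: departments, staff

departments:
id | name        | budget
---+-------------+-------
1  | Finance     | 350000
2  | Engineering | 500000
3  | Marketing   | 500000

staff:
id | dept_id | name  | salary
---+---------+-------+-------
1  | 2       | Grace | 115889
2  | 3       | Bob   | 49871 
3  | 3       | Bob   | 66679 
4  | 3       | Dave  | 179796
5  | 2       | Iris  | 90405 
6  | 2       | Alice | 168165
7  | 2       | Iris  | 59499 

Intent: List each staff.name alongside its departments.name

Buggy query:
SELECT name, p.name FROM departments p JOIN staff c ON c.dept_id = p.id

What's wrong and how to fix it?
Bug: 'name' exists in both joined tables, so the database can't tell which one is meant

Fix: Qualify the column with its table alias (c.name)

Corrected query:
SELECT c.name, p.name FROM departments p JOIN staff c ON c.dept_id = p.id

Result:
name  | name       
------+------------
Grace | Engineering
Bob   | Marketing  
Bob   | Marketing  
Dave  | Marketing  
Iris  | Engineering
Alice | Engineering
Iris  | Engineering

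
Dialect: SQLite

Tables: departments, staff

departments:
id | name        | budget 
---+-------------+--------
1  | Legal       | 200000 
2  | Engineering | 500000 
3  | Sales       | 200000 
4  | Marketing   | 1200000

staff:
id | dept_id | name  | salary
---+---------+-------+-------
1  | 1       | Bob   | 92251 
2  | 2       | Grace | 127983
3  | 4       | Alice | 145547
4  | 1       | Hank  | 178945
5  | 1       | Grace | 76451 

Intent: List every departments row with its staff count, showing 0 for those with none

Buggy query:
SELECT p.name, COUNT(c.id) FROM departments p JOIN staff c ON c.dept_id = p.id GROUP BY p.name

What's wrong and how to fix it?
Bug: INNER JOIN drops departments rows that have no matching staff rows

Fix: Use LEFT JOIN so parents without children still appear (COUNT(c.id) gives 0)

Corrected query:
SELECT p.name, COUNT(c.id) FROM departments p LEFT JOIN staff c ON c.dept_id = p.id GROUP BY p.name

Result:
name        | COUNT(c.id)
------------+------------
Engineering | 1          
Legal       | 3          
Marketing   | 1          
Sales       | 0          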